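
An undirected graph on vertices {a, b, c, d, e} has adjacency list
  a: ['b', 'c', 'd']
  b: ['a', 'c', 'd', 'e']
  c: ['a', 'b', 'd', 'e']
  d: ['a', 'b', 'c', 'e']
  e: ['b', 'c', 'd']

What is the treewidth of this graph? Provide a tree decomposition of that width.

The largest bag has 4 vertices, giving width 3; this decomposition certifies tw(G) ≤ 3. Conversely, {b, c, d, e} is a clique of size 4, and the vertices of any clique must share a bag in every tree decomposition; so some bag has ≥ 4 vertices and tw(G) ≥ 3. Therefore the treewidth is 3.

Treewidth 3.
Bags: B1 = {a, b, c, d}  B2 = {b, c, d, e}
Tree: B1–B2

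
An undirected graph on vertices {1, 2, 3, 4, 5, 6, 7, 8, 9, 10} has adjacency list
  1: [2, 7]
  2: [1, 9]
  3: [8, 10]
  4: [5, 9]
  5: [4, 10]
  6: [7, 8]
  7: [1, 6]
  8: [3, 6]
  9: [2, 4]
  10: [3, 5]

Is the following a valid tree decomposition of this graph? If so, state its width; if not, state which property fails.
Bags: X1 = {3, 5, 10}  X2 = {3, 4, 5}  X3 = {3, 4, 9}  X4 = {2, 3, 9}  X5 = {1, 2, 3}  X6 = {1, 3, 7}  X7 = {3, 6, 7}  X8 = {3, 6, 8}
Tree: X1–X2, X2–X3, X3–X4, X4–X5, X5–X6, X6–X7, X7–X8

Yes; width 2.

Checking the three conditions: (i) the bags cover all of {1, 2, 3, 4, 5, 6, 7, 8, 9, 10}; (ii) for each edge, some bag contains both endpoints; (iii) the bags containing any fixed vertex form a subtree. All hold, so the decomposition is valid with width 3 − 1 = 2.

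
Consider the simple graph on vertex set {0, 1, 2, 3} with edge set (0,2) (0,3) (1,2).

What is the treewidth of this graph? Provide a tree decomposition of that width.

Treewidth 1.
Bags: B1 = {0, 2}  B2 = {0, 3}  B3 = {1, 2}
Tree: B1–B2, B1–B3

The largest bag has 2 vertices, giving width 1; this decomposition certifies tw(G) ≤ 1. G has an edge, so its treewidth is at least 1. Hence tw(G) = 1 exactly.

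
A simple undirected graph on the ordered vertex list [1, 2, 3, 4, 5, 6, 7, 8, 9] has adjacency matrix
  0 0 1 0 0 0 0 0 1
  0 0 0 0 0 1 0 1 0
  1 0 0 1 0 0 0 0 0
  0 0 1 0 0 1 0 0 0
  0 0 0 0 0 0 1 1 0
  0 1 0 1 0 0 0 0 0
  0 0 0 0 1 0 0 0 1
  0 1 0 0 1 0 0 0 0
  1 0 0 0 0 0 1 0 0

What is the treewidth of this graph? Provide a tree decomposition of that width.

The largest bag has 3 vertices, giving width 2; this decomposition certifies tw(G) ≤ 2. For the lower bound, G contains the cycle 5–8–2–6–4–3–1–9–7–5, so G is not a forest; only forests have treewidth ≤ 1, hence tw(G) ≥ 2. Combining the bounds, tw(G) = 2.

Treewidth 2.
Bags: B1 = {2, 5, 8}  B2 = {2, 5, 6}  B3 = {4, 5, 6}  B4 = {3, 4, 5}  B5 = {1, 3, 5}  B6 = {1, 5, 9}  B7 = {5, 7, 9}
Tree: B1–B2, B2–B3, B3–B4, B4–B5, B5–B6, B6–B7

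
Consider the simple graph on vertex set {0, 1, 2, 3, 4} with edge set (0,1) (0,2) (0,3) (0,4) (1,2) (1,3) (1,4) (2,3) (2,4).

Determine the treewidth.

A width-3 tree decomposition is:
Bags: B1 = {0, 1, 2, 4}  B2 = {0, 1, 2, 3}
Tree: B1–B2
The largest bag has 4 vertices, giving width 3; this decomposition certifies tw(G) ≤ 3. On the other hand G contains the 4-clique {0, 1, 2, 3}. A clique must lie in a single bag of any decomposition, so no decomposition can have width below 3. The upper and lower bounds meet at 3, so that is the treewidth.

3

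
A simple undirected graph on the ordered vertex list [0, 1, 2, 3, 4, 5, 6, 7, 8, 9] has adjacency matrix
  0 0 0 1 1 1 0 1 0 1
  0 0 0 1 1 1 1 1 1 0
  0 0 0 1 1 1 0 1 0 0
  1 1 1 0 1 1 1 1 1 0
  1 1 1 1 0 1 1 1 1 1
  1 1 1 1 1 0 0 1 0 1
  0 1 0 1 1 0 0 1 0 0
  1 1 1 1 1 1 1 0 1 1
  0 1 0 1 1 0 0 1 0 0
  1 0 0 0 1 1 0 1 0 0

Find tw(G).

4

A width-4 tree decomposition is:
Bags: B1 = {1, 3, 4, 6, 7}  B2 = {1, 3, 4, 5, 7}  B3 = {0, 3, 4, 5, 7}  B4 = {0, 4, 5, 7, 9}  B5 = {1, 3, 4, 7, 8}  B6 = {2, 3, 4, 5, 7}
Tree: B1–B2, B2–B3, B3–B4, B2–B5, B2–B6
Every bag has size at most 5, so the width is 5 − 1 = 4 and tw(G) ≤ 4. On the other hand G contains the 5-clique {0, 4, 5, 7, 9}. A clique must lie in a single bag of any decomposition, so no decomposition can have width below 4. The upper and lower bounds meet at 4, so that is the treewidth.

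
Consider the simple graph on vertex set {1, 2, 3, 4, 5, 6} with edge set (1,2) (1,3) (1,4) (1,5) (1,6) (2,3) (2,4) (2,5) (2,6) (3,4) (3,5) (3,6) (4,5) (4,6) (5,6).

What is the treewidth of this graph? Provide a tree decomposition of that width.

Treewidth 5.
One such decomposition:
Bags: B1 = {1, 2, 3, 4, 5, 6}
Tree: (single bag)

A single bag containing all 6 vertices is trivially a valid decomposition of width 5. For the lower bound, the 6 vertices {1, 2, 3, 4, 5, 6} are pairwise adjacent, and any tree decomposition puts a clique entirely inside one bag — forcing width ≥ 5. Hence tw(G) = 5 exactly.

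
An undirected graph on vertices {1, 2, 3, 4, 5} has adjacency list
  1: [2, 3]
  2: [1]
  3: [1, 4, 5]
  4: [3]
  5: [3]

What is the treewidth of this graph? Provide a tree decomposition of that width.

Every bag has size at most 2, so the width is 2 − 1 = 1 and tw(G) ≤ 1. G has an edge, so its treewidth is at least 1. Hence tw(G) = 1 exactly.

Treewidth 1.
One optimal decomposition is:
Bags: B1 = {1, 3}  B2 = {1, 2}  B3 = {3, 5}  B4 = {3, 4}
Tree: B1–B2, B1–B3, B1–B4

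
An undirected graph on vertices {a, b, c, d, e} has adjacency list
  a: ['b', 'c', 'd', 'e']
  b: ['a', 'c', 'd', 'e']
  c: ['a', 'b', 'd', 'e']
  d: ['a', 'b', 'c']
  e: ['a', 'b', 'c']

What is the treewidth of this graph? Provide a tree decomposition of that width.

Treewidth 3.
Bags: B1 = {a, b, c, e}  B2 = {a, b, c, d}
Tree: B1–B2

Every bag has size at most 4, so the width is 4 − 1 = 3 and tw(G) ≤ 3. On the other hand G contains the 4-clique {a, b, c, d}. A clique must lie in a single bag of any decomposition, so no decomposition can have width below 3. Hence tw(G) = 3 exactly.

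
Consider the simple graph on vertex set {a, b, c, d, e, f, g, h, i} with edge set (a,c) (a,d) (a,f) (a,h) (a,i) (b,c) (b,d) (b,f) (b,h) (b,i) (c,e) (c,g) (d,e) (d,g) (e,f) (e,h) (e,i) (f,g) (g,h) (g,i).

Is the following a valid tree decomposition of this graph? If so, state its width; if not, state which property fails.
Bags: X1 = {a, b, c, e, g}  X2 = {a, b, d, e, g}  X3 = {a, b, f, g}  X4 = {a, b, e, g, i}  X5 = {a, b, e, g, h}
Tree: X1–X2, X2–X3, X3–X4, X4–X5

A tree decomposition must satisfy three properties: every vertex lies in some bag; for every edge, both endpoints lie together in some bag; and for every vertex, the bags containing it form a connected subtree. Here edge (e,f) lies in no bag, so the decomposition is invalid.

No — edge (e,f) lies in no bag.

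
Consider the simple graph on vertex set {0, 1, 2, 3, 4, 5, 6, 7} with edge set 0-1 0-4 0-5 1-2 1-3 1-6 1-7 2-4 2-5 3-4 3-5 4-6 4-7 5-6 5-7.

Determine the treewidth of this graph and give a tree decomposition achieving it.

The largest bag has 4 vertices, giving width 3; this decomposition certifies tw(G) ≤ 3. For the lower bound: the 4 vertex sets {0,4}, {1,3}, {5}, {7} are disjoint, each induces a connected subgraph, and every pair is joined by at least one edge of G. Contracting each set to a single vertex therefore yields K_{4} as a minor, and since treewidth is minor-monotone, tw(G) ≥ tw(K_{4}) = 3. Therefore the treewidth is 3.

Treewidth 3.
Bags: B1 = {0, 1, 4, 5}  B2 = {1, 3, 4, 5}  B3 = {1, 4, 5, 7}  B4 = {1, 4, 5, 6}  B5 = {1, 2, 4, 5}
Tree: B1–B2, B2–B3, B3–B4, B4–B5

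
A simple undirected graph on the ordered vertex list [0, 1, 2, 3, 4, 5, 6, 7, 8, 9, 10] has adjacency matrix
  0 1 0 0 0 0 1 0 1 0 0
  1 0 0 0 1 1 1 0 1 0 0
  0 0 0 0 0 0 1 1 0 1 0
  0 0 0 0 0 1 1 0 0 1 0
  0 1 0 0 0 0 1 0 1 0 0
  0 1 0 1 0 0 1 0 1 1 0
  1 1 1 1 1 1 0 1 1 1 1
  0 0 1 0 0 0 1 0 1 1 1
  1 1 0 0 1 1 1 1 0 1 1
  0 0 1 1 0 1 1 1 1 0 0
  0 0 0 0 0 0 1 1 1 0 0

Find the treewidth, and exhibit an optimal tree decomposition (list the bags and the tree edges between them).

The largest bag has 4 vertices, giving width 3; this decomposition certifies tw(G) ≤ 3. For the lower bound, the 4 vertices {0, 1, 6, 8} are pairwise adjacent, and any tree decomposition puts a clique entirely inside one bag — forcing width ≥ 3. Hence tw(G) = 3 exactly.

Treewidth 3.
One such decomposition:
Bags: B1 = {0, 1, 6, 8}  B2 = {1, 4, 6, 8}  B3 = {1, 5, 6, 8}  B4 = {5, 6, 8, 9}  B5 = {6, 7, 8, 9}  B6 = {6, 7, 8, 10}  B7 = {3, 5, 6, 9}  B8 = {2, 6, 7, 9}
Tree: B1–B2, B1–B3, B3–B4, B4–B5, B5–B6, B4–B7, B5–B8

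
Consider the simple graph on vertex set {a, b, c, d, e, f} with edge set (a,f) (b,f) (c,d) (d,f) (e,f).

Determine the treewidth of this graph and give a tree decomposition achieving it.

Treewidth 1.
One such decomposition:
Bags: B1 = {d, f}  B2 = {e, f}  B3 = {b, f}  B4 = {c, d}  B5 = {a, f}
Tree: B1–B2, B1–B3, B1–B4, B2–B5

Each bag holds 2 vertices, so the decomposition has width 1, which upper-bounds the treewidth. G has an edge, so its treewidth is at least 1. Therefore the treewidth is 1.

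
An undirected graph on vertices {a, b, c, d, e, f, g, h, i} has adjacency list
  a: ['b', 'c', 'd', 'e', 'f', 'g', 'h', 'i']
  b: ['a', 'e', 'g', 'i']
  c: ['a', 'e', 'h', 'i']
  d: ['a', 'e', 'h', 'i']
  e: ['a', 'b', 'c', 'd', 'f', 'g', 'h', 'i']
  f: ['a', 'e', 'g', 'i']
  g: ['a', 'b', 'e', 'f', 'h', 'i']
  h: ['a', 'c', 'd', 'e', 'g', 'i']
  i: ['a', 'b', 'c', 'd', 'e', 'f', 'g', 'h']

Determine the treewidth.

A width-4 tree decomposition is:
Bags: B1 = {a, e, g, h, i}  B2 = {a, d, e, h, i}  B3 = {a, e, f, g, i}  B4 = {a, b, e, g, i}  B5 = {a, c, e, h, i}
Tree: B1–B2, B1–B3, B1–B4, B2–B5
The largest bag has 5 vertices, giving width 4; this decomposition certifies tw(G) ≤ 4. On the other hand G contains the 5-clique {a, d, e, h, i}. A clique must lie in a single bag of any decomposition, so no decomposition can have width below 4. Hence tw(G) = 4 exactly.

4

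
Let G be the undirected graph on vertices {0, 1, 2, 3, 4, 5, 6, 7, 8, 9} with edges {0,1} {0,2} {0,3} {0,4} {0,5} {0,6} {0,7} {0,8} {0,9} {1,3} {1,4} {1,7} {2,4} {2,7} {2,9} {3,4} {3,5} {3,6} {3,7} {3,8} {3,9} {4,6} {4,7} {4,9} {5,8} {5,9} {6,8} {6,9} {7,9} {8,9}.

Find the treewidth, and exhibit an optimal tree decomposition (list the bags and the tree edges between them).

The largest bag has 5 vertices, giving width 4; this decomposition certifies tw(G) ≤ 4. On the other hand G contains the 5-clique {0, 2, 4, 7, 9}. A clique must lie in a single bag of any decomposition, so no decomposition can have width below 4. The upper and lower bounds meet at 4, so that is the treewidth.

Treewidth 4.
One such decomposition:
Bags: B1 = {0, 3, 6, 8, 9}  B2 = {0, 3, 4, 6, 9}  B3 = {0, 3, 4, 7, 9}  B4 = {0, 2, 4, 7, 9}  B5 = {0, 3, 5, 8, 9}  B6 = {0, 1, 3, 4, 7}
Tree: B1–B2, B2–B3, B3–B4, B1–B5, B3–B6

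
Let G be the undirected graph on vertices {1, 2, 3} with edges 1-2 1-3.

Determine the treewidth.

A width-1 tree decomposition is:
Bags: B1 = {1, 2}  B2 = {1, 3}
Tree: B1–B2
Each bag holds 2 vertices, so the decomposition has width 1, which upper-bounds the treewidth. G has an edge, so its treewidth is at least 1. Combining the bounds, tw(G) = 1.

1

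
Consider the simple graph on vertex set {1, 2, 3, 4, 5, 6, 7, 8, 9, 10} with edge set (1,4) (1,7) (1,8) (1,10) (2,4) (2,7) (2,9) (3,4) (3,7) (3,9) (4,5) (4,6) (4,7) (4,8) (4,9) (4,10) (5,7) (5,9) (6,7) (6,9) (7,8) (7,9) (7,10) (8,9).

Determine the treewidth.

A width-3 tree decomposition is:
Bags: B1 = {4, 7, 8, 9}  B2 = {1, 4, 7, 8}  B3 = {3, 4, 7, 9}  B4 = {1, 4, 7, 10}  B5 = {2, 4, 7, 9}  B6 = {4, 6, 7, 9}  B7 = {4, 5, 7, 9}
Tree: B1–B2, B1–B3, B2–B4, B1–B5, B1–B6, B3–B7
Every bag has size at most 4, so the width is 4 − 1 = 3 and tw(G) ≤ 3. Conversely, {1, 4, 7, 8} is a clique of size 4, and the vertices of any clique must share a bag in every tree decomposition; so some bag has ≥ 4 vertices and tw(G) ≥ 3. Hence tw(G) = 3 exactly.

3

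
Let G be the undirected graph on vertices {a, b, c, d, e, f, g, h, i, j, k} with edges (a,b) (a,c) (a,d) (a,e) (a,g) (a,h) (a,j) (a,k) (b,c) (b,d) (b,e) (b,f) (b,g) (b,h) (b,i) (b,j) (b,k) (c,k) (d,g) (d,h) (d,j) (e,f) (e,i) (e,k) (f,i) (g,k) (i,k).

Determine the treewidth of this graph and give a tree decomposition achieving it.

Each bag holds 4 vertices, so the decomposition has width 3, which upper-bounds the treewidth. Conversely, {a, b, d, g} is a clique of size 4, and the vertices of any clique must share a bag in every tree decomposition; so some bag has ≥ 4 vertices and tw(G) ≥ 3. Hence tw(G) = 3 exactly.

Treewidth 3.
One such decomposition:
Bags: B1 = {a, b, e, k}  B2 = {a, b, g, k}  B3 = {a, b, d, g}  B4 = {a, b, c, k}  B5 = {b, e, i, k}  B6 = {a, b, d, h}  B7 = {b, e, f, i}  B8 = {a, b, d, j}
Tree: B1–B2, B2–B3, B1–B4, B1–B5, B3–B6, B5–B7, B6–B8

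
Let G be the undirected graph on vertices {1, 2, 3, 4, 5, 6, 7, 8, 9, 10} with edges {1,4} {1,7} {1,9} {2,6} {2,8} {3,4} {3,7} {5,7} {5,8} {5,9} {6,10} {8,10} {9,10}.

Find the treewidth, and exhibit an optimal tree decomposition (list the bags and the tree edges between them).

Every bag has size at most 3, so the width is 3 − 1 = 2 and tw(G) ≤ 2. Since 3–4–1–7–3 is a cycle in G, G is not acyclic. Forests are exactly the graphs of treewidth ≤ 1, so tw(G) ≥ 2. Therefore the treewidth is 2.

Treewidth 2.
Bags: B1 = {3, 4, 7}  B2 = {1, 4, 7}  B3 = {1, 5, 7}  B4 = {1, 5, 9}  B5 = {5, 8, 9}  B6 = {8, 9, 10}  B7 = {2, 8, 10}  B8 = {2, 6, 10}
Tree: B1–B2, B2–B3, B3–B4, B4–B5, B5–B6, B6–B7, B7–B8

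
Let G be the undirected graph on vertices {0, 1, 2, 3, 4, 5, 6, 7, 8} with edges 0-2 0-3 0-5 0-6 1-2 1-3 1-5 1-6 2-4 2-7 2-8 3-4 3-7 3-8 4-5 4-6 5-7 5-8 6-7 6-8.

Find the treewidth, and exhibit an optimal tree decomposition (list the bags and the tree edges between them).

Treewidth 4.
One optimal decomposition is:
Bags: B1 = {2, 3, 5, 6, 7}  B2 = {2, 3, 4, 5, 6}  B3 = {1, 2, 3, 5, 6}  B4 = {0, 2, 3, 5, 6}  B5 = {2, 3, 5, 6, 8}
Tree: B1–B2, B2–B3, B3–B4, B4–B5

Every bag has size at most 5, so the width is 5 − 1 = 4 and tw(G) ≤ 4. For the lower bound: the 5 vertex sets {2,7}, {4,5}, {1,3}, {6}, {0} are disjoint, each induces a connected subgraph, and every pair is joined by at least one edge of G. Contracting each set to a single vertex therefore yields K_{5} as a minor, and since treewidth is minor-monotone, tw(G) ≥ tw(K_{5}) = 4. The upper and lower bounds meet at 4, so that is the treewidth.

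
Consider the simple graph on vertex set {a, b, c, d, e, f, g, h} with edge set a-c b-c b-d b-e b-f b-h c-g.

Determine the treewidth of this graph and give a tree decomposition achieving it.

Treewidth 1.
One optimal decomposition is:
Bags: B1 = {b, d}  B2 = {b, c}  B3 = {c, g}  B4 = {b, f}  B5 = {b, e}  B6 = {b, h}  B7 = {a, c}
Tree: B1–B2, B2–B3, B2–B4, B4–B5, B1–B6, B2–B7

Each bag holds 2 vertices, so the decomposition has width 1, which upper-bounds the treewidth. Any graph with an edge has treewidth ≥ 1, and G has the edge b–d. The upper and lower bounds meet at 1, so that is the treewidth.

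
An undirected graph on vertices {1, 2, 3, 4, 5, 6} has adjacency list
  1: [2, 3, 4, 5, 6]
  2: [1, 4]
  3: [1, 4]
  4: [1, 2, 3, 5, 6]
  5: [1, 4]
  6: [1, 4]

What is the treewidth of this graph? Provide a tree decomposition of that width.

Every bag has size at most 3, so the width is 3 − 1 = 2 and tw(G) ≤ 2. On the other hand G contains the 3-clique {1, 2, 4}. A clique must lie in a single bag of any decomposition, so no decomposition can have width below 2. Hence tw(G) = 2 exactly.

Treewidth 2.
Bags: B1 = {1, 3, 4}  B2 = {1, 4, 5}  B3 = {1, 4, 6}  B4 = {1, 2, 4}
Tree: B1–B2, B1–B3, B1–B4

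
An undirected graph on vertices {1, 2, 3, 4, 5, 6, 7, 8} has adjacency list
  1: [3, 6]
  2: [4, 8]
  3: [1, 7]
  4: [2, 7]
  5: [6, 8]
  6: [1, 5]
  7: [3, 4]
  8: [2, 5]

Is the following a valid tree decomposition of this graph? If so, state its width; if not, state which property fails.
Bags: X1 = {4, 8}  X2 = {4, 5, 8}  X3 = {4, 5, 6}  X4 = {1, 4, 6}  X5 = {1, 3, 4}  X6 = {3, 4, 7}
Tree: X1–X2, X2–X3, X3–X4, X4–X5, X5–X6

A tree decomposition must satisfy three properties: every vertex lies in some bag; for every edge, both endpoints lie together in some bag; and for every vertex, the bags containing it form a connected subtree. Here vertex 2 appears in no bag, so the decomposition is invalid.

No — vertex 2 appears in no bag.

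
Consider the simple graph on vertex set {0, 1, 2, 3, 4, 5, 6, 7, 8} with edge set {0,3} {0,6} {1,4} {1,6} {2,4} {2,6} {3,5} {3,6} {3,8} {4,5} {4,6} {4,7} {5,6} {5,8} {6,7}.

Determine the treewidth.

A width-2 tree decomposition is:
Bags: B1 = {2, 4, 6}  B2 = {4, 5, 6}  B3 = {3, 5, 6}  B4 = {3, 5, 8}  B5 = {4, 6, 7}  B6 = {0, 3, 6}  B7 = {1, 4, 6}
Tree: B1–B2, B2–B3, B3–B4, B1–B5, B3–B6, B5–B7
Every bag has size at most 3, so the width is 3 − 1 = 2 and tw(G) ≤ 2. On the other hand G contains the 3-clique {3, 5, 8}. A clique must lie in a single bag of any decomposition, so no decomposition can have width below 2. Therefore the treewidth is 2.

2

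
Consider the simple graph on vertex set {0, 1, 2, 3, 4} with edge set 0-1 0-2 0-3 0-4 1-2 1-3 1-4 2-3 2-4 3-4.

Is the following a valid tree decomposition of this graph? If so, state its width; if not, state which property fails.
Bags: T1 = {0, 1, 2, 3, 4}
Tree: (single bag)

Checking the three conditions: (i) the bags cover all of {0, 1, 2, 3, 4}; (ii) for each edge, some bag contains both endpoints; (iii) the bags containing any fixed vertex form a subtree. All hold, so the decomposition is valid with width 5 − 1 = 4.

Yes; width 4.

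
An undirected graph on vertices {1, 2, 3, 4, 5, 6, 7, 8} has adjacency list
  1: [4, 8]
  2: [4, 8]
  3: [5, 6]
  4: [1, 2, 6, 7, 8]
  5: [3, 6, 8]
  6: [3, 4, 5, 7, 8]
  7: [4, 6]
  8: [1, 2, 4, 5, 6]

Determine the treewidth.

2

A width-2 tree decomposition is:
Bags: B1 = {4, 6, 8}  B2 = {5, 6, 8}  B3 = {2, 4, 8}  B4 = {4, 6, 7}  B5 = {3, 5, 6}  B6 = {1, 4, 8}
Tree: B1–B2, B1–B3, B1–B4, B2–B5, B1–B6
Every bag has size at most 3, so the width is 3 − 1 = 2 and tw(G) ≤ 2. For the lower bound, the 3 vertices {3, 5, 6} are pairwise adjacent, and any tree decomposition puts a clique entirely inside one bag — forcing width ≥ 2. The upper and lower bounds meet at 2, so that is the treewidth.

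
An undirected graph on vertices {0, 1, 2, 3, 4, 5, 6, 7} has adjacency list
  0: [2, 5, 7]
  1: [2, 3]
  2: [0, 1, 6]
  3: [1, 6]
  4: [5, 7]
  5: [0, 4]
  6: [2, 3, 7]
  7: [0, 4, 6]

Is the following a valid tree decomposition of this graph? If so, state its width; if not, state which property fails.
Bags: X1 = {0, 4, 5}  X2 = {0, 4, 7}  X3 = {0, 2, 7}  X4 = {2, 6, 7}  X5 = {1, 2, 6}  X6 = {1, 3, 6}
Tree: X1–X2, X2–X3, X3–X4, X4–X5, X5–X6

Vertex coverage: the bags together contain {0, 1, 2, 3, 4, 5, 6, 7}, the full vertex set. Edge coverage: each edge of G has both endpoints in at least one bag. Running intersection: for every vertex, the bags containing it form a connected subtree. All three properties hold, so this is a valid tree decomposition of width max|bag| − 1 = 2, and hence tw(G) ≤ 2.

Yes; width 2.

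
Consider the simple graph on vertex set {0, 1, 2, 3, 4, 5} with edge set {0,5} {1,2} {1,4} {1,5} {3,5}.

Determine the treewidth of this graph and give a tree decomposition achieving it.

Treewidth 1.
Bags: B1 = {1, 5}  B2 = {1, 2}  B3 = {1, 4}  B4 = {3, 5}  B5 = {0, 5}
Tree: B1–B2, B1–B3, B1–B4, B4–B5

Each bag holds 2 vertices, so the decomposition has width 1, which upper-bounds the treewidth. G has an edge, so its treewidth is at least 1. Therefore the treewidth is 1.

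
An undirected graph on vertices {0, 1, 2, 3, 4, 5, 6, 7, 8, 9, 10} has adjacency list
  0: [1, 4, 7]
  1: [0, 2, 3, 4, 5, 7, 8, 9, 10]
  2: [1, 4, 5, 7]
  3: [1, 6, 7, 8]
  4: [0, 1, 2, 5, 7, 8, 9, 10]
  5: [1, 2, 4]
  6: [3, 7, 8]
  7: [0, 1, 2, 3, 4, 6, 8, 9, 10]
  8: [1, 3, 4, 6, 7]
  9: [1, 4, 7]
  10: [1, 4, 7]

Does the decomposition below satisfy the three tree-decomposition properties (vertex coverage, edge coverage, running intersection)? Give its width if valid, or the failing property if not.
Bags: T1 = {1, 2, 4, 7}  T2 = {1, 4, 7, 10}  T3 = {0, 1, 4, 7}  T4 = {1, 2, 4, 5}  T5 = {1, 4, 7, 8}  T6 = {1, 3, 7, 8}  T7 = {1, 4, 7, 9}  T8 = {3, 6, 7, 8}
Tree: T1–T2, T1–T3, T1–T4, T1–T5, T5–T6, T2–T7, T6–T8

Every vertex of G appears in some bag (union = {0, 1, 2, 3, 4, 5, 6, 7, 8, 9, 10}); every edge is covered by a bag; and for each vertex v the set of bags containing v is connected in the bag tree. The decomposition is therefore valid. The largest bag has 4 vertices, so the width is 3.

Yes; width 3.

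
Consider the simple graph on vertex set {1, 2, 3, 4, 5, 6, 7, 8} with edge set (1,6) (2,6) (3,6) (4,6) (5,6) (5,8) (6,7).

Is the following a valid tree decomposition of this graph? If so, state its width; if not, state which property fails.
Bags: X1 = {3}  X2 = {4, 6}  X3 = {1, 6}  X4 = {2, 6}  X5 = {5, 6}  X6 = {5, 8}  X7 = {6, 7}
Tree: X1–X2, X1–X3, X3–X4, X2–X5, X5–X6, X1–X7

A tree decomposition must satisfy three properties: every vertex lies in some bag; for every edge, both endpoints lie together in some bag; and for every vertex, the bags containing it form a connected subtree. Here edge (6,3) lies in no bag, so the decomposition is invalid.

No — edge (6,3) lies in no bag.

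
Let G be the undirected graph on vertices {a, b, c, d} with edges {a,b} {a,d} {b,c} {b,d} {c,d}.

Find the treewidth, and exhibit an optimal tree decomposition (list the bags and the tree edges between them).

Every bag has size at most 3, so the width is 3 − 1 = 2 and tw(G) ≤ 2. Conversely, {b, c, d} is a clique of size 3, and the vertices of any clique must share a bag in every tree decomposition; so some bag has ≥ 3 vertices and tw(G) ≥ 2. Combining the bounds, tw(G) = 2.

Treewidth 2.
One optimal decomposition is:
Bags: B1 = {a, b, d}  B2 = {b, c, d}
Tree: B1–B2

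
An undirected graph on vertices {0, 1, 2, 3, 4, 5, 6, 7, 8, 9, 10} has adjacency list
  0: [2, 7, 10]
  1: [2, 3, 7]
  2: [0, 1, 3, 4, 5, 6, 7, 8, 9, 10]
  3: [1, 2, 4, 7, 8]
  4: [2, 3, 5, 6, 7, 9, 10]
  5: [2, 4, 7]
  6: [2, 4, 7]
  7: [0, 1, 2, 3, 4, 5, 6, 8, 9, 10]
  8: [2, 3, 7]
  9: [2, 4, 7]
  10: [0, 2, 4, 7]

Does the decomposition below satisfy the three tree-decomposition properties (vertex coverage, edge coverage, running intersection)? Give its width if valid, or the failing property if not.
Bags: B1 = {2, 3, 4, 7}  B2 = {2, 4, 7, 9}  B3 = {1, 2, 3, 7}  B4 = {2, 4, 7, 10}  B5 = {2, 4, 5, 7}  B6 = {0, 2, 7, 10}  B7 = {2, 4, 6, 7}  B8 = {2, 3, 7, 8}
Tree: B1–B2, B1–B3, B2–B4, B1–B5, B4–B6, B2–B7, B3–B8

Checking the three conditions: (i) the bags cover all of {0, 1, 2, 3, 4, 5, 6, 7, 8, 9, 10}; (ii) for each edge, some bag contains both endpoints; (iii) the bags containing any fixed vertex form a subtree. All hold, so the decomposition is valid with width 4 − 1 = 3.

Yes; width 3.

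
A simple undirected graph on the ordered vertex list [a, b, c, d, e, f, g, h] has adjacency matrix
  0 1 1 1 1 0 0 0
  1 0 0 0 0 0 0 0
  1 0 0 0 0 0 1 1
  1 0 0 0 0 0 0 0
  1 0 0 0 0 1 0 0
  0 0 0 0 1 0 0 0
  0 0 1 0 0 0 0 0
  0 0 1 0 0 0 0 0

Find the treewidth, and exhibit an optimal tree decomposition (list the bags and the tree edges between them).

Treewidth 1.
One such decomposition:
Bags: B1 = {c, h}  B2 = {a, c}  B3 = {a, b}  B4 = {a, e}  B5 = {e, f}  B6 = {c, g}  B7 = {a, d}
Tree: B1–B2, B2–B3, B3–B4, B4–B5, B2–B6, B3–B7

The largest bag has 2 vertices, giving width 1; this decomposition certifies tw(G) ≤ 1. Any graph with an edge has treewidth ≥ 1, and G has the edge c–h. The upper and lower bounds meet at 1, so that is the treewidth.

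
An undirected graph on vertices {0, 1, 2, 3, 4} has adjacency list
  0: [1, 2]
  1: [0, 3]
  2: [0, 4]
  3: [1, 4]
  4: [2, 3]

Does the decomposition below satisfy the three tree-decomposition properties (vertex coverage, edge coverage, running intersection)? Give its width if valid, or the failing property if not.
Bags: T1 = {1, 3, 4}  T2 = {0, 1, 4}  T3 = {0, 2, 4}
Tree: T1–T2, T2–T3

Every vertex of G appears in some bag (union = {0, 1, 2, 3, 4}); every edge is covered by a bag; and for each vertex v the set of bags containing v is connected in the bag tree. The decomposition is therefore valid. The largest bag has 3 vertices, so the width is 2.

Yes; width 2.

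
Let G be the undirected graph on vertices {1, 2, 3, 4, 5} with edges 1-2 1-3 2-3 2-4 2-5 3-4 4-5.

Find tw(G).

2

A width-2 tree decomposition is:
Bags: B1 = {1, 2, 3}  B2 = {2, 3, 4}  B3 = {2, 4, 5}
Tree: B1–B2, B2–B3
Each bag holds 3 vertices, so the decomposition has width 2, which upper-bounds the treewidth. On the other hand G contains the 3-clique {1, 2, 3}. A clique must lie in a single bag of any decomposition, so no decomposition can have width below 2. Hence tw(G) = 2 exactly.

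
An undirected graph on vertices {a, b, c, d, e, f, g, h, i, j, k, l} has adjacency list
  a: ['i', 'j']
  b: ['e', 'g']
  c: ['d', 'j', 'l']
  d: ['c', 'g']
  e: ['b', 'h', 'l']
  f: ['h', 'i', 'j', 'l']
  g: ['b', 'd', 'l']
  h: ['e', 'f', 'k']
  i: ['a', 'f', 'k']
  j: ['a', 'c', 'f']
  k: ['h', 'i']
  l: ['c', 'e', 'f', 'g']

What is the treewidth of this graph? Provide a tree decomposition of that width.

The largest bag has 4 vertices, giving width 3; this decomposition certifies tw(G) ≤ 3. For the lower bound: the 4 vertex sets {b,d,g}, {c}, {l}, {e,f,h,j} are disjoint, each induces a connected subgraph, and every pair is joined by at least one edge of G. Contracting each set to a single vertex therefore yields K_{4} as a minor, and since treewidth is minor-monotone, tw(G) ≥ tw(K_{4}) = 3. Hence tw(G) = 3 exactly.

Treewidth 3.
One such decomposition:
Bags: B1 = {b, c, d, g}  B2 = {b, c, g, l}  B3 = {b, c, e, l}  B4 = {c, e, j, l}  B5 = {e, f, j, l}  B6 = {e, f, h, j}  B7 = {a, f, h, j}  B8 = {a, f, h, i}  B9 = {a, h, i, k}
Tree: B1–B2, B2–B3, B3–B4, B4–B5, B5–B6, B6–B7, B7–B8, B8–B9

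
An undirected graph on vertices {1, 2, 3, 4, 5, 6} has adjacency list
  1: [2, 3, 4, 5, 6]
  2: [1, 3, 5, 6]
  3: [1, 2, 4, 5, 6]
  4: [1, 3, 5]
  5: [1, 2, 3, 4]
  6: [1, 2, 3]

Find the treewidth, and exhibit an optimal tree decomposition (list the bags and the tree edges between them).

Treewidth 3.
Bags: B1 = {1, 2, 3, 6}  B2 = {1, 2, 3, 5}  B3 = {1, 3, 4, 5}
Tree: B1–B2, B2–B3

The largest bag has 4 vertices, giving width 3; this decomposition certifies tw(G) ≤ 3. On the other hand G contains the 4-clique {1, 2, 3, 5}. A clique must lie in a single bag of any decomposition, so no decomposition can have width below 3. The upper and lower bounds meet at 3, so that is the treewidth.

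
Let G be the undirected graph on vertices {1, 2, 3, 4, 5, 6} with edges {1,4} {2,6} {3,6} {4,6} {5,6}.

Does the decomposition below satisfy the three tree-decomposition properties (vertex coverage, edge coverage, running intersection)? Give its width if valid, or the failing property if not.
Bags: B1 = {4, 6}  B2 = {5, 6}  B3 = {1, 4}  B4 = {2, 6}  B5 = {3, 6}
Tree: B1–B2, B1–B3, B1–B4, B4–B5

Yes; width 1.

Vertex coverage: the bags together contain {1, 2, 3, 4, 5, 6}, the full vertex set. Edge coverage: each edge of G has both endpoints in at least one bag. Running intersection: for every vertex, the bags containing it form a connected subtree. All three properties hold, so this is a valid tree decomposition of width max|bag| − 1 = 1, and hence tw(G) ≤ 1.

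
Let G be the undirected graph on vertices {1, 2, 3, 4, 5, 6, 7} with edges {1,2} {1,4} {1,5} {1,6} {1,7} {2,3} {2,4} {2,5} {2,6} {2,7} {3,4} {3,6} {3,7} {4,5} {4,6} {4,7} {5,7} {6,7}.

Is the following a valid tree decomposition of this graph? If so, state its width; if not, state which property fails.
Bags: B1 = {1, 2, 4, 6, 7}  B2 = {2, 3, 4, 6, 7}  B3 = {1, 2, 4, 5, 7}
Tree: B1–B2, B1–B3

Yes; width 4.

Every vertex of G appears in some bag (union = {1, 2, 3, 4, 5, 6, 7}); every edge is covered by a bag; and for each vertex v the set of bags containing v is connected in the bag tree. The decomposition is therefore valid. The largest bag has 5 vertices, so the width is 4.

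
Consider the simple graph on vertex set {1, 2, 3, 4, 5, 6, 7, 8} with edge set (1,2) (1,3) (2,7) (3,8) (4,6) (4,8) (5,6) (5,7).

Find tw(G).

2

A width-2 tree decomposition is:
Bags: B1 = {3, 4, 8}  B2 = {3, 4, 6}  B3 = {3, 5, 6}  B4 = {3, 5, 7}  B5 = {2, 3, 7}  B6 = {1, 2, 3}
Tree: B1–B2, B2–B3, B3–B4, B4–B5, B5–B6
Each bag holds 3 vertices, so the decomposition has width 2, which upper-bounds the treewidth. The edges 3–8–4–6–5–7–2–1–3 form a cycle, so G is not a tree and its treewidth is at least 2. The upper and lower bounds meet at 2, so that is the treewidth.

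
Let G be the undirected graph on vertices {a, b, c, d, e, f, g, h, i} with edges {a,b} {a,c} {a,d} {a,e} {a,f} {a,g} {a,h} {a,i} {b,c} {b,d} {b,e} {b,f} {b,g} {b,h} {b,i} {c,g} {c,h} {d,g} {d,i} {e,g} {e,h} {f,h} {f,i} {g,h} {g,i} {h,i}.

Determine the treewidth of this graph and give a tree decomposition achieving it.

Treewidth 4.
One such decomposition:
Bags: B1 = {a, b, c, g, h}  B2 = {a, b, g, h, i}  B3 = {a, b, d, g, i}  B4 = {a, b, f, h, i}  B5 = {a, b, e, g, h}
Tree: B1–B2, B2–B3, B2–B4, B2–B5

Each bag holds 5 vertices, so the decomposition has width 4, which upper-bounds the treewidth. Conversely, {a, b, d, g, i} is a clique of size 5, and the vertices of any clique must share a bag in every tree decomposition; so some bag has ≥ 5 vertices and tw(G) ≥ 4. Hence tw(G) = 4 exactly.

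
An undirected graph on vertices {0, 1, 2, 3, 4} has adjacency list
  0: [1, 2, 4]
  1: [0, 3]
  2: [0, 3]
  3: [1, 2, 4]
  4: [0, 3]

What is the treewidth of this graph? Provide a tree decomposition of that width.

Each bag holds 3 vertices, so the decomposition has width 2, which upper-bounds the treewidth. The edges 3–4–0–1–3 form a cycle, so G is not a tree and its treewidth is at least 2. Therefore the treewidth is 2.

Treewidth 2.
One optimal decomposition is:
Bags: B1 = {0, 3, 4}  B2 = {0, 1, 3}  B3 = {0, 2, 3}
Tree: B1–B2, B2–B3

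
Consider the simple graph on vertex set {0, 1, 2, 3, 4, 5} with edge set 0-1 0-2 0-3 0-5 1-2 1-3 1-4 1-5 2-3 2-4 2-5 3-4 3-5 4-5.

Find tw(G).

4

A width-4 tree decomposition is:
Bags: B1 = {0, 1, 2, 3, 5}  B2 = {1, 2, 3, 4, 5}
Tree: B1–B2
Each bag holds 5 vertices, so the decomposition has width 4, which upper-bounds the treewidth. For the lower bound, the 5 vertices {0, 1, 2, 3, 5} are pairwise adjacent, and any tree decomposition puts a clique entirely inside one bag — forcing width ≥ 4. Therefore the treewidth is 4.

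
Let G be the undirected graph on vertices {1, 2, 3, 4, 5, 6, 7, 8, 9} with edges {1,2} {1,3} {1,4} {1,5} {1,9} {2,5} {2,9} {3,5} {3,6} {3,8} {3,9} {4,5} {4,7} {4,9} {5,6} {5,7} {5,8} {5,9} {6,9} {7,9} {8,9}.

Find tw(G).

A width-3 tree decomposition is:
Bags: B1 = {1, 3, 5, 9}  B2 = {1, 4, 5, 9}  B3 = {1, 2, 5, 9}  B4 = {3, 5, 6, 9}  B5 = {3, 5, 8, 9}  B6 = {4, 5, 7, 9}
Tree: B1–B2, B2–B3, B1–B4, B1–B5, B2–B6
Each bag holds 4 vertices, so the decomposition has width 3, which upper-bounds the treewidth. For the lower bound, the 4 vertices {3, 5, 8, 9} are pairwise adjacent, and any tree decomposition puts a clique entirely inside one bag — forcing width ≥ 3. The upper and lower bounds meet at 3, so that is the treewidth.

3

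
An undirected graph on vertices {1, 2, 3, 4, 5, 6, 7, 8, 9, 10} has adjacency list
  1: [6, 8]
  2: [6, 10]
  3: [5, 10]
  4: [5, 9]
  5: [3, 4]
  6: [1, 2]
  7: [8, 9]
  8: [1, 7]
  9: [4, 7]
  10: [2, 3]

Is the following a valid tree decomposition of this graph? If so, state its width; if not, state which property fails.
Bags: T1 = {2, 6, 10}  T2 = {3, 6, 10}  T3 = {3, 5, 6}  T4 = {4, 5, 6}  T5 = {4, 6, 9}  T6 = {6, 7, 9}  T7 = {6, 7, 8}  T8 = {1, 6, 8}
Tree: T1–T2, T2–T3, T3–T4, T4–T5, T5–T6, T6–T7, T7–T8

Checking the three conditions: (i) the bags cover all of {1, 2, 3, 4, 5, 6, 7, 8, 9, 10}; (ii) for each edge, some bag contains both endpoints; (iii) the bags containing any fixed vertex form a subtree. All hold, so the decomposition is valid with width 3 − 1 = 2.

Yes; width 2.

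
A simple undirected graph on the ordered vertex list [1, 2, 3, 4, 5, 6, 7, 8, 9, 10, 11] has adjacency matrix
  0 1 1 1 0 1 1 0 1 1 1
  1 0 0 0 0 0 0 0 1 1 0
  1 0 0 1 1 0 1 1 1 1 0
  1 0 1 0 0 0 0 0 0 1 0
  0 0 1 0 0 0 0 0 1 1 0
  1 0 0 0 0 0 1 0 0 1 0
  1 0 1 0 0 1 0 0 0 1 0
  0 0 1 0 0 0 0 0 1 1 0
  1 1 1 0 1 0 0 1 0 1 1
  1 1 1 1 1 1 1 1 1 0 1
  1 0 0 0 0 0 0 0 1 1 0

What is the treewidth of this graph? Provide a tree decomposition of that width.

Each bag holds 4 vertices, so the decomposition has width 3, which upper-bounds the treewidth. For the lower bound, the 4 vertices {3, 8, 9, 10} are pairwise adjacent, and any tree decomposition puts a clique entirely inside one bag — forcing width ≥ 3. Hence tw(G) = 3 exactly.

Treewidth 3.
One optimal decomposition is:
Bags: B1 = {1, 3, 4, 10}  B2 = {1, 3, 9, 10}  B3 = {3, 8, 9, 10}  B4 = {1, 2, 9, 10}  B5 = {1, 3, 7, 10}  B6 = {1, 6, 7, 10}  B7 = {1, 9, 10, 11}  B8 = {3, 5, 9, 10}
Tree: B1–B2, B2–B3, B2–B4, B2–B5, B5–B6, B4–B7, B3–B8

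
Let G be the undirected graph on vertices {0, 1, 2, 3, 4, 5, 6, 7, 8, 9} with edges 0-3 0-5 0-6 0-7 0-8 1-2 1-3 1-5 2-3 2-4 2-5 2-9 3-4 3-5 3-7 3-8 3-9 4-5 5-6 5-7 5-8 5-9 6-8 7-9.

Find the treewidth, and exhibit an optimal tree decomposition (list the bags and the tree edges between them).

Every bag has size at most 4, so the width is 4 − 1 = 3 and tw(G) ≤ 3. Conversely, {0, 3, 5, 8} is a clique of size 4, and the vertices of any clique must share a bag in every tree decomposition; so some bag has ≥ 4 vertices and tw(G) ≥ 3. Hence tw(G) = 3 exactly.

Treewidth 3.
One optimal decomposition is:
Bags: B1 = {2, 3, 5, 9}  B2 = {1, 2, 3, 5}  B3 = {3, 5, 7, 9}  B4 = {0, 3, 5, 7}  B5 = {2, 3, 4, 5}  B6 = {0, 3, 5, 8}  B7 = {0, 5, 6, 8}
Tree: B1–B2, B1–B3, B3–B4, B1–B5, B4–B6, B6–B7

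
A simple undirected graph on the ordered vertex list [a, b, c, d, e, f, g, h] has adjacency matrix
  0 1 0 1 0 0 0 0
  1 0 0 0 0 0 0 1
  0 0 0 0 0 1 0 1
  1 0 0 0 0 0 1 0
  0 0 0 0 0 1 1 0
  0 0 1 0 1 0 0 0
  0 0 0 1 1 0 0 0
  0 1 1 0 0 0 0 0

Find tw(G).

A width-2 tree decomposition is:
Bags: B1 = {a, d, g}  B2 = {a, b, g}  B3 = {b, g, h}  B4 = {c, g, h}  B5 = {c, f, g}  B6 = {e, f, g}
Tree: B1–B2, B2–B3, B3–B4, B4–B5, B5–B6
Every bag has size at most 3, so the width is 3 − 1 = 2 and tw(G) ≤ 2. For the lower bound, G contains the cycle g–d–a–b–h–c–f–e–g, so G is not a forest; only forests have treewidth ≤ 1, hence tw(G) ≥ 2. Hence tw(G) = 2 exactly.

2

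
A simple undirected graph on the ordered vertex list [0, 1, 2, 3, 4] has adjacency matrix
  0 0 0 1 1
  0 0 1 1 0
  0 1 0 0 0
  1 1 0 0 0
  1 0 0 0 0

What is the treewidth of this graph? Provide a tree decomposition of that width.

Treewidth 1.
Bags: B1 = {1, 2}  B2 = {1, 3}  B3 = {0, 3}  B4 = {0, 4}
Tree: B1–B2, B2–B3, B3–B4

Every bag has size at most 2, so the width is 2 − 1 = 1 and tw(G) ≤ 1. G has an edge, so its treewidth is at least 1. Hence tw(G) = 1 exactly.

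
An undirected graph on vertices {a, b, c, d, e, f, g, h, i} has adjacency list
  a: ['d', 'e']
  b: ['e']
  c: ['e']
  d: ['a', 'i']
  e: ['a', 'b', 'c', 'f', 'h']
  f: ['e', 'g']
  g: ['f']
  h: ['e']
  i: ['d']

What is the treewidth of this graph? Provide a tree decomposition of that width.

The largest bag has 2 vertices, giving width 1; this decomposition certifies tw(G) ≤ 1. G has an edge, so its treewidth is at least 1. Hence tw(G) = 1 exactly.

Treewidth 1.
One such decomposition:
Bags: B1 = {c, e}  B2 = {b, e}  B3 = {a, e}  B4 = {e, f}  B5 = {f, g}  B6 = {e, h}  B7 = {a, d}  B8 = {d, i}
Tree: B1–B2, B1–B3, B2–B4, B4–B5, B3–B6, B3–B7, B7–B8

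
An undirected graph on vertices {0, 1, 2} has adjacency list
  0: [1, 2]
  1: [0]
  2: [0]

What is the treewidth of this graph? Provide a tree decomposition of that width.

The largest bag has 2 vertices, giving width 1; this decomposition certifies tw(G) ≤ 1. Since G has at least one edge (e.g. 1–0), it is not an edgeless graph, so tw(G) ≥ 1. Therefore the treewidth is 1.

Treewidth 1.
One such decomposition:
Bags: B1 = {0, 1}  B2 = {0, 2}
Tree: B1–B2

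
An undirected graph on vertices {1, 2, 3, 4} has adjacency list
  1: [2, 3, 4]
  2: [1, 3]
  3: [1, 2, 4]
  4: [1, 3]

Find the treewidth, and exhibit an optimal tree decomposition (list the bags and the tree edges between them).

Treewidth 2.
One optimal decomposition is:
Bags: B1 = {1, 2, 3}  B2 = {1, 3, 4}
Tree: B1–B2

Each bag holds 3 vertices, so the decomposition has width 2, which upper-bounds the treewidth. For the lower bound, the 3 vertices {1, 2, 3} are pairwise adjacent, and any tree decomposition puts a clique entirely inside one bag — forcing width ≥ 2. Therefore the treewidth is 2.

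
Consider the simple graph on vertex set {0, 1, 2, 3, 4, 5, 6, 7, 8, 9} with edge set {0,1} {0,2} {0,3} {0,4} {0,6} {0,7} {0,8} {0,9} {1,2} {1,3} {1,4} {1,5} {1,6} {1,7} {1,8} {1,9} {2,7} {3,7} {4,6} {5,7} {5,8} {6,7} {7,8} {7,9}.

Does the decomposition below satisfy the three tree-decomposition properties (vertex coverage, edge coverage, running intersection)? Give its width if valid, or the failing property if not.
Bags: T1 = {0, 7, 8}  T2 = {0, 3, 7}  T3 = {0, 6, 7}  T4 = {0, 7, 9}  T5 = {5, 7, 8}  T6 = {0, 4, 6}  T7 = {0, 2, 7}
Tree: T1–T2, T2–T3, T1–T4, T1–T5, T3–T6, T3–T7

A tree decomposition must satisfy three properties: every vertex lies in some bag; for every edge, both endpoints lie together in some bag; and for every vertex, the bags containing it form a connected subtree. Here vertex 1 appears in no bag, so the decomposition is invalid.

No — vertex 1 appears in no bag.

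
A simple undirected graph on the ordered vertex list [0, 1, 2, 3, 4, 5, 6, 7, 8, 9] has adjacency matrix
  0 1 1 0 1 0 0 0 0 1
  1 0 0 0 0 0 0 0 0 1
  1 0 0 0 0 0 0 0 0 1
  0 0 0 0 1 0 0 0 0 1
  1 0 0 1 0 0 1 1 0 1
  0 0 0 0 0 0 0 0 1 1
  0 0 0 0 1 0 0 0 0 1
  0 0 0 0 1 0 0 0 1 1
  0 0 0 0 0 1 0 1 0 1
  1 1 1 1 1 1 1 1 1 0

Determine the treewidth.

2

A width-2 tree decomposition is:
Bags: B1 = {4, 7, 9}  B2 = {3, 4, 9}  B3 = {0, 4, 9}  B4 = {4, 6, 9}  B5 = {7, 8, 9}  B6 = {0, 1, 9}  B7 = {0, 2, 9}  B8 = {5, 8, 9}
Tree: B1–B2, B1–B3, B3–B4, B1–B5, B3–B6, B6–B7, B5–B8
Every bag has size at most 3, so the width is 3 − 1 = 2 and tw(G) ≤ 2. For the lower bound, the 3 vertices {0, 1, 9} are pairwise adjacent, and any tree decomposition puts a clique entirely inside one bag — forcing width ≥ 2. Therefore the treewidth is 2.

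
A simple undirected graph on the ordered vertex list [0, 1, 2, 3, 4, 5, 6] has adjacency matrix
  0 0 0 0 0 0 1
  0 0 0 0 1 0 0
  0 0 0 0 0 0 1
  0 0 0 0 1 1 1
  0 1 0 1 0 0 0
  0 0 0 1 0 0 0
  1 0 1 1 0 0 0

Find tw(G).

A width-1 tree decomposition is:
Bags: B1 = {3, 4}  B2 = {3, 6}  B3 = {1, 4}  B4 = {0, 6}  B5 = {3, 5}  B6 = {2, 6}
Tree: B1–B2, B1–B3, B2–B4, B2–B5, B4–B6
Every bag has size at most 2, so the width is 2 − 1 = 1 and tw(G) ≤ 1. Since G has at least one edge (e.g. 3–4), it is not an edgeless graph, so tw(G) ≥ 1. The upper and lower bounds meet at 1, so that is the treewidth.

1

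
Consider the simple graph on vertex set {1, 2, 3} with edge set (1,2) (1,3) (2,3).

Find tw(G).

A width-2 tree decomposition is:
Bags: B1 = {1, 2, 3}
Tree: (single bag)
A single bag containing all 3 vertices is trivially a valid decomposition of width 2. For the lower bound, the 3 vertices {1, 2, 3} are pairwise adjacent, and any tree decomposition puts a clique entirely inside one bag — forcing width ≥ 2. Combining the bounds, tw(G) = 2.

2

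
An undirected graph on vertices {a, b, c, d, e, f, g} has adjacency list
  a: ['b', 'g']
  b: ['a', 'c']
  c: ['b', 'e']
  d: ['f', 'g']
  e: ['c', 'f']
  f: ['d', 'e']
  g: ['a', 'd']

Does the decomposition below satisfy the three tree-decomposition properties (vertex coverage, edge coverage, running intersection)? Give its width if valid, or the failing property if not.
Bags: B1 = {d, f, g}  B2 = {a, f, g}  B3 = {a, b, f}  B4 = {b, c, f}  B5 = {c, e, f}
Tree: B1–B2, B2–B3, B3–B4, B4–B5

Vertex coverage: the bags together contain {a, b, c, d, e, f, g}, the full vertex set. Edge coverage: each edge of G has both endpoints in at least one bag. Running intersection: for every vertex, the bags containing it form a connected subtree. All three properties hold, so this is a valid tree decomposition of width max|bag| − 1 = 2, and hence tw(G) ≤ 2.

Yes; width 2.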